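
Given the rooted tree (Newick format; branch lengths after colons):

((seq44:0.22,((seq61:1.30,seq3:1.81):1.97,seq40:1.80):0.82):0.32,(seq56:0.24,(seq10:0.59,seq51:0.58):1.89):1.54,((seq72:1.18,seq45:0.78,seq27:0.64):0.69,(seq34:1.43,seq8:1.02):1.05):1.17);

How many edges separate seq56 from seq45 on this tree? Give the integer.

5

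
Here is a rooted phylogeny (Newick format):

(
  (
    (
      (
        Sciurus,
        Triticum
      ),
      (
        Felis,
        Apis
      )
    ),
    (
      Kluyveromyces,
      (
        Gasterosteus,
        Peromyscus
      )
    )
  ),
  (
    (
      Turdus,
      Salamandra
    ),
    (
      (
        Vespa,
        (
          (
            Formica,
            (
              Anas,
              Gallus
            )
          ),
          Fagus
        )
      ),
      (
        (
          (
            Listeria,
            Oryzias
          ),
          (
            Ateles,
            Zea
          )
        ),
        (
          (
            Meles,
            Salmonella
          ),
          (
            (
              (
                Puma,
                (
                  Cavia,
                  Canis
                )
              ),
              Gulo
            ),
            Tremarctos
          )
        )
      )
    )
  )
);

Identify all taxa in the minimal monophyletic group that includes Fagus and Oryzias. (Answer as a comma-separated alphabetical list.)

Anas, Ateles, Canis, Cavia, Fagus, Formica, Gallus, Gulo, Listeria, Meles, Oryzias, Puma, Salmonella, Tremarctos, Vespa, Zea

Tracing Fagus: it sits inside ((Formica,(Anas,Gallus)),Fagus).
Tracing Oryzias: it sits inside (Listeria,Oryzias).
The smallest clade enclosing both is ((Vespa,((Formica,(Anas,Gallus)),Fagus)),(((Listeria,Oryzias),(Ateles,Zea)),((Meles,Salmonella),(((Puma,(Cavia,Canis)),Gulo),Tremarctos)))); the answer is its 16 terminal taxa in alphabetical order.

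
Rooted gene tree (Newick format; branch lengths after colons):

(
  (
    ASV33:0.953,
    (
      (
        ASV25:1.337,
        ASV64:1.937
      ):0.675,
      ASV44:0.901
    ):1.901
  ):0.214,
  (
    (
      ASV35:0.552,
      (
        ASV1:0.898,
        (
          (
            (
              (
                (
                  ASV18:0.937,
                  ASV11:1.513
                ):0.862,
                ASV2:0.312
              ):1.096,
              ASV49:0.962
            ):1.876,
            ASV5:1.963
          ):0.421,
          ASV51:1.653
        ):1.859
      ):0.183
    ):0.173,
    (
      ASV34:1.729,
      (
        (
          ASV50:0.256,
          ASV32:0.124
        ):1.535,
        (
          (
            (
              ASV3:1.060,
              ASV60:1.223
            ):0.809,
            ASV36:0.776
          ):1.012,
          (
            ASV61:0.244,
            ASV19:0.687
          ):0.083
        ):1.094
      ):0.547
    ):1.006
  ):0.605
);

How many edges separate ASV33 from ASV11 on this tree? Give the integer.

The MRCA of ASV33 and ASV11 is the root of the tree.
From ASV33 up to that node: 2 branches. From ASV11 up to the same node: 9 branches. Total: 2 + 9 = 11.

11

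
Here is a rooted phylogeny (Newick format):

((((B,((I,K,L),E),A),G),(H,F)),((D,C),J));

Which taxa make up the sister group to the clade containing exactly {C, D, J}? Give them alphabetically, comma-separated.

A, B, E, F, G, H, I, K, L

The clade containing exactly {C, D, J} attaches directly to the root of the tree.
The other lineage descending from that same node — the sister group — is (((B,((I,K,L),E),A),G),(H,F)); its 9 tips in alphabetical order are the answer.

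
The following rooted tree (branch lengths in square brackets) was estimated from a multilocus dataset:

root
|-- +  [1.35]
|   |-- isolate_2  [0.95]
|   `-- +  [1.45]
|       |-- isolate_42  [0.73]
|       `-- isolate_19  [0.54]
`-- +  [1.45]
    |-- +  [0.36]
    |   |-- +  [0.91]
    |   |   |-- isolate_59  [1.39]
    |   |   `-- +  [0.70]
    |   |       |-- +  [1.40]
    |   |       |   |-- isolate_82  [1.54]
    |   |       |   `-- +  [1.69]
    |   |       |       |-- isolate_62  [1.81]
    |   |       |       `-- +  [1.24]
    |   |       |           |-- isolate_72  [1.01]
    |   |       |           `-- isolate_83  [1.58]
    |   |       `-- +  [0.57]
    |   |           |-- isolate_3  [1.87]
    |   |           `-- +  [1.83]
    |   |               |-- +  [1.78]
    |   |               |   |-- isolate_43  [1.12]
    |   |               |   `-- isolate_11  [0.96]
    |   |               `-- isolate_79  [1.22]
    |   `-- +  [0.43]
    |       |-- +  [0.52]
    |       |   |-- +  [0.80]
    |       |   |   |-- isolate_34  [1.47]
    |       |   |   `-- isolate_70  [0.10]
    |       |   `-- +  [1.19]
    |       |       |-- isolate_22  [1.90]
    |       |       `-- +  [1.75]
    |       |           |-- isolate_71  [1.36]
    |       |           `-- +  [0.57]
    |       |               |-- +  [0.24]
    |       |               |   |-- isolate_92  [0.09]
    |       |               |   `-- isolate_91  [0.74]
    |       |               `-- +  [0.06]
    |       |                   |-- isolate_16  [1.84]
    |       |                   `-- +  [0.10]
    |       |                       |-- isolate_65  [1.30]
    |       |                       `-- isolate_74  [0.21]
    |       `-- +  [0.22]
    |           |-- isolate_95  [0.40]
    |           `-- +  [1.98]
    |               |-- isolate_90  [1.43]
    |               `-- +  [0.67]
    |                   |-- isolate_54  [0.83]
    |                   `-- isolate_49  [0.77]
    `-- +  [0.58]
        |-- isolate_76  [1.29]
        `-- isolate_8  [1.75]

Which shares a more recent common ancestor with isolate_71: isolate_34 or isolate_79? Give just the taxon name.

The MRCA of isolate_71 and isolate_34 subtends ((isolate_34,isolate_70),(isolate_22,(isolate_71,((isolate_92,isolate_91),(isolate_16,(isolate_65,isolate_74)))))) (9 taxa).
The MRCA of isolate_71 and isolate_79 subtends ((isolate_59,((isolate_82,(isolate_62,(isolate_72,isolate_83))),(isolate_3,((isolate_43,isolate_11),isolate_79)))),(((isolate_34,isolate_70),(isolate_22,(isolate_71,((isolate_92,isolate_91),(isolate_16,(isolate_65,isolate_74)))))),(isolate_95,(isolate_90,(isolate_54,isolate_49))))) (22 taxa).
The first is nested inside the second, so isolate_71 shares a more recent common ancestor with isolate_34.

isolate_34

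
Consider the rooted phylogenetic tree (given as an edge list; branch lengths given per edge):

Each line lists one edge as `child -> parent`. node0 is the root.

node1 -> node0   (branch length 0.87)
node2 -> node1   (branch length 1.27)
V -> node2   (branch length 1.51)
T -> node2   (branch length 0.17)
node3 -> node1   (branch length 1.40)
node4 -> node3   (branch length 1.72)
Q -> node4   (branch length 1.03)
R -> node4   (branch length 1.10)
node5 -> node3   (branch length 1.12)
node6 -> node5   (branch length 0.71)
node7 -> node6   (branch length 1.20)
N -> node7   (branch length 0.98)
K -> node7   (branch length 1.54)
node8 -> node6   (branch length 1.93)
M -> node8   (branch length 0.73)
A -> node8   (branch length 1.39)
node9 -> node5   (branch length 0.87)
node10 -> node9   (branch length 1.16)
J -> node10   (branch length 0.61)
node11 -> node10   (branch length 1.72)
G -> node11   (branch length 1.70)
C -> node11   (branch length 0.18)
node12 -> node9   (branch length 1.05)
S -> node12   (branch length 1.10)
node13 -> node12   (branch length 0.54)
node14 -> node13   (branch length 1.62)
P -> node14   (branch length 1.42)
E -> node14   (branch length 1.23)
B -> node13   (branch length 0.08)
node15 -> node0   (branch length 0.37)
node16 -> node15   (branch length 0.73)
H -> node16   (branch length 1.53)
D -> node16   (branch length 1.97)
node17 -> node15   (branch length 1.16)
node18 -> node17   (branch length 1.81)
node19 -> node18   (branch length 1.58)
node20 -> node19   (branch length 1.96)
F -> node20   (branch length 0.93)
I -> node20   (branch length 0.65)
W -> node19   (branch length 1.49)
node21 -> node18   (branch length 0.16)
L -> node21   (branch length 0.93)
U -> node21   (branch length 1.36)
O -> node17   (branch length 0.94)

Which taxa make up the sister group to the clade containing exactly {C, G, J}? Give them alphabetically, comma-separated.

B, E, P, S

The clade containing exactly {C, G, J} attaches to the tree at the node subtending ((J,(G,C)),(S,((P,E),B))).
The other lineage descending from that same node — the sister group — is (S,((P,E),B)); its 4 tips in alphabetical order are the answer.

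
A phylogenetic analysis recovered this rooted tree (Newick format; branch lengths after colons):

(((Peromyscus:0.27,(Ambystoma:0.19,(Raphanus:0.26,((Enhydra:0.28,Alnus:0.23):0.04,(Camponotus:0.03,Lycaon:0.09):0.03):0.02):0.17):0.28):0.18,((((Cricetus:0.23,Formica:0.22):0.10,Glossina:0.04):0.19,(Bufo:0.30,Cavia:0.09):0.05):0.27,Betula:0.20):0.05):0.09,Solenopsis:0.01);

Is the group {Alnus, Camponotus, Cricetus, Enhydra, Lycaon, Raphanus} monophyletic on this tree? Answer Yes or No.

The MRCA of the listed taxa subtends ((Peromyscus,(Ambystoma,(Raphanus,((Enhydra,Alnus),(Camponotus,Lycaon))))),((((Cricetus,Formica),Glossina),(Bufo,Cavia)),Betula)).
That clade also contains Ambystoma, Betula, Bufo, Cavia, Formica, Glossina, Peromyscus, which are not in the proposed group, so the group is not monophyletic.

No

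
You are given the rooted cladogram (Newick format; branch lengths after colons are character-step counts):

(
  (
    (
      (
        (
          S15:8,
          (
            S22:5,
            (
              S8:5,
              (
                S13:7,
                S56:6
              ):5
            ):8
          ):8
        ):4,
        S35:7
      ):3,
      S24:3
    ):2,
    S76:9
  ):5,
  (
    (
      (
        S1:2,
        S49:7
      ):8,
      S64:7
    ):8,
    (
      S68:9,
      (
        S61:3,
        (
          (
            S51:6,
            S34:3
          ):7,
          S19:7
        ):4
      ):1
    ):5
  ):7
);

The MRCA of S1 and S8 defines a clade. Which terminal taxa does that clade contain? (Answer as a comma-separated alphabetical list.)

S1, S13, S15, S19, S22, S24, S34, S35, S49, S51, S56, S61, S64, S68, S76, S8

Tracing S1: it sits inside (S1,S49).
Tracing S8: it sits inside (S8,(S13,S56)).
The smallest clade enclosing both is the whole tree (their MRCA is the root), so the answer is all 16 tips in alphabetical order.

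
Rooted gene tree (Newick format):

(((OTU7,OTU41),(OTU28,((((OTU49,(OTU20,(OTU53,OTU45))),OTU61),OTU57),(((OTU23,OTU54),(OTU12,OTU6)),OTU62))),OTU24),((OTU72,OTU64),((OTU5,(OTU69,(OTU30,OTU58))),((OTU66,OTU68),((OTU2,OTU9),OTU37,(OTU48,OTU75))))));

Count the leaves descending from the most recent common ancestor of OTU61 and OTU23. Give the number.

11

The MRCA of OTU61 and OTU23 is the node subtending ((((OTU49,(OTU20,(OTU53,OTU45))),OTU61),OTU57),(((OTU23,OTU54),(OTU12,OTU6)),OTU62)).
That clade contains 11 terminal taxa: OTU12, OTU20, OTU23, OTU45, OTU49, OTU53, OTU54, OTU57, OTU6, OTU61, OTU62.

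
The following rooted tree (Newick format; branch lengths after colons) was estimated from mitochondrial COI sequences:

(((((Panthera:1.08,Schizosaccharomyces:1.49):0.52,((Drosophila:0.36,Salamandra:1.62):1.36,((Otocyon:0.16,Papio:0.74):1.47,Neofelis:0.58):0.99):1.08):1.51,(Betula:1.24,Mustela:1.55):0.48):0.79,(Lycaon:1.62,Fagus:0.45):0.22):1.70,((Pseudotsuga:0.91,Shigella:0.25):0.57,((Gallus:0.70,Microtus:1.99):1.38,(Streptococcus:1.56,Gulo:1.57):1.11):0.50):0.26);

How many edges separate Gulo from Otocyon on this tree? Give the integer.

11

The MRCA of Gulo and Otocyon is the root of the tree.
From Gulo up to that node: 4 branches. From Otocyon up to the same node: 7 branches. Total: 4 + 7 = 11.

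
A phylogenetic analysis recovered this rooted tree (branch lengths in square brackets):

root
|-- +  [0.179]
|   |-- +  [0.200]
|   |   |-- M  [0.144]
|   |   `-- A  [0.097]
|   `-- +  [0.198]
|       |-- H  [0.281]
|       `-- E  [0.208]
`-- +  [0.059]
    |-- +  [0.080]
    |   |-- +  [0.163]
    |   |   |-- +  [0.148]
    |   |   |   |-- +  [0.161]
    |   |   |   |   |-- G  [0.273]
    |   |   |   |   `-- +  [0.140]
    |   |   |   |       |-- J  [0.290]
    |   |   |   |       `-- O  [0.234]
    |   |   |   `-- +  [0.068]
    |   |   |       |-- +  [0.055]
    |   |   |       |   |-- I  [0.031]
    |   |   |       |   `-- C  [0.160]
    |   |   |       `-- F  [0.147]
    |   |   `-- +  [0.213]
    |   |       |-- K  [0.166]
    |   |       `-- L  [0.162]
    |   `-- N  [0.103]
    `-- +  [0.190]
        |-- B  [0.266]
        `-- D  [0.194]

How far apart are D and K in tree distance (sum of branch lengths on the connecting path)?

1.006

The path runs D → … → MRCA → … → K; the MRCA is the node subtending (((((G,(J,O)),((I,C),F)),(K,L)),N),(B,D)).
Branch lengths along that path: 0.194 + 0.190 + 0.080 + 0.163 + 0.213 + 0.166 = 1.006.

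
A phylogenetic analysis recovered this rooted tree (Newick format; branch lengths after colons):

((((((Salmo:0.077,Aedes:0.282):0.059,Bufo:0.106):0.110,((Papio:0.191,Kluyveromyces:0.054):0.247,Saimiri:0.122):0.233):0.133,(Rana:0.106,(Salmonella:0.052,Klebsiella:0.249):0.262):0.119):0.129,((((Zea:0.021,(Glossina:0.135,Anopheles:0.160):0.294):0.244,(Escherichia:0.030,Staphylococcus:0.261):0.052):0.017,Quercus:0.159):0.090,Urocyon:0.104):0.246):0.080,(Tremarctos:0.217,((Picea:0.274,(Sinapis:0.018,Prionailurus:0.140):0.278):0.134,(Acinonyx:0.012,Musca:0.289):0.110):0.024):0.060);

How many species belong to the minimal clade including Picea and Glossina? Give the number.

The MRCA of Picea and Glossina is the root, so the clade is the entire tree.
That clade contains 22 terminal taxa: Acinonyx, Aedes, Anopheles, Bufo, Escherichia, Glossina, Klebsiella, Kluyveromyces, Musca, Papio, Picea, Prionailurus, Quercus, Rana, Saimiri, Salmo, Salmonella, Sinapis, Staphylococcus, Tremarctos, Urocyon, Zea.

22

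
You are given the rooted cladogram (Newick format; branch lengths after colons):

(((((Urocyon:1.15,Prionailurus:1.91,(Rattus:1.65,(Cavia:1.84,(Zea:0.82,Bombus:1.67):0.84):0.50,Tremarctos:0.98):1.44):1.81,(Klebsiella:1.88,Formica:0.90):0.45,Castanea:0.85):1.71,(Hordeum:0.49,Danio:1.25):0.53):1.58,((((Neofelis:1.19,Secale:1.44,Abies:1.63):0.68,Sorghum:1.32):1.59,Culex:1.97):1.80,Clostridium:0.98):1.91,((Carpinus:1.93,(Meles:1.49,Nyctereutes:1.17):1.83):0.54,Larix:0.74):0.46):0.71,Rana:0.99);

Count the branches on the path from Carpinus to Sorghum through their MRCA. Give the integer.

7

The MRCA of Carpinus and Sorghum is the node subtending ((((Urocyon,Prionailurus,(Rattus,(Cavia,(Zea,Bombus)),Tremarctos)),(Klebsiella,Formica),Castanea),(Hordeum,Danio)),((((Neofelis,Secale,Abies),Sorghum),Culex),Clostridium),((Carpinus,(Meles,Nyctereutes)),Larix)).
From Carpinus up to that node: 3 branches. From Sorghum up to the same node: 4 branches. Total: 3 + 4 = 7.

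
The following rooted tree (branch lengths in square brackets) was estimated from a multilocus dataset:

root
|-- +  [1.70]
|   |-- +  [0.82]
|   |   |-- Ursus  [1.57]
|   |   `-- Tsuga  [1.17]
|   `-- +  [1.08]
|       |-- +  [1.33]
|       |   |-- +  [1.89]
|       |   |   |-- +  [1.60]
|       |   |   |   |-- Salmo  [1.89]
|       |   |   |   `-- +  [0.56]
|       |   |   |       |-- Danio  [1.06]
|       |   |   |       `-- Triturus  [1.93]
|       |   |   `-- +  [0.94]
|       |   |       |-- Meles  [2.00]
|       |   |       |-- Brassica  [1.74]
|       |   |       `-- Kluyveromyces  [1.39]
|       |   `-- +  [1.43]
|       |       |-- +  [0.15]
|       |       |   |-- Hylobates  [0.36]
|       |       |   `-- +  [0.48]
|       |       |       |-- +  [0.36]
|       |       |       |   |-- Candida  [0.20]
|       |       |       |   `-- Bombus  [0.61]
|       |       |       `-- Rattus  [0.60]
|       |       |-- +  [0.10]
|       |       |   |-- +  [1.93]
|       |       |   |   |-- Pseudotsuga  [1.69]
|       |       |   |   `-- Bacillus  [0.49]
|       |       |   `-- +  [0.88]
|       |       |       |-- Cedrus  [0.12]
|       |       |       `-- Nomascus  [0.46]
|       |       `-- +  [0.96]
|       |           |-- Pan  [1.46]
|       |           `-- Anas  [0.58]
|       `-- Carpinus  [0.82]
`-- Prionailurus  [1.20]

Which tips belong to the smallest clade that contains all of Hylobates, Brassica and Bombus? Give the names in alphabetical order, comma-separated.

Anas, Bacillus, Bombus, Brassica, Candida, Cedrus, Danio, Hylobates, Kluyveromyces, Meles, Nomascus, Pan, Pseudotsuga, Rattus, Salmo, Triturus

Tracing Hylobates: it sits inside (Hylobates,((Candida,Bombus),Rattus)).
Tracing Brassica: it sits inside (Meles,Brassica,Kluyveromyces).
Tracing Bombus: it sits inside (Candida,Bombus).
The smallest clade enclosing all 3 is (((Salmo,(Danio,Triturus)),(Meles,Brassica,Kluyveromyces)),((Hylobates,((Candida,Bombus),Rattus)),((Pseudotsuga,Bacillus),(Cedrus,Nomascus)),(Pan,Anas))); the answer is its 16 terminal taxa in alphabetical order.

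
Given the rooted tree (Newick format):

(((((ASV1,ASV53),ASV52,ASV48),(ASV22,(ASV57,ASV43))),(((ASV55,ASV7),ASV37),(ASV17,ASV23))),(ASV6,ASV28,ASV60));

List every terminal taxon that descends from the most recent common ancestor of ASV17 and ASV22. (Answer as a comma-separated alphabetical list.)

ASV1, ASV17, ASV22, ASV23, ASV37, ASV43, ASV48, ASV52, ASV53, ASV55, ASV57, ASV7

Tracing ASV17: it sits inside (ASV17,ASV23).
Tracing ASV22: it sits inside (ASV22,(ASV57,ASV43)).
The smallest clade enclosing both is ((((ASV1,ASV53),ASV52,ASV48),(ASV22,(ASV57,ASV43))),(((ASV55,ASV7),ASV37),(ASV17,ASV23))); the answer is its 12 terminal taxa in alphabetical order.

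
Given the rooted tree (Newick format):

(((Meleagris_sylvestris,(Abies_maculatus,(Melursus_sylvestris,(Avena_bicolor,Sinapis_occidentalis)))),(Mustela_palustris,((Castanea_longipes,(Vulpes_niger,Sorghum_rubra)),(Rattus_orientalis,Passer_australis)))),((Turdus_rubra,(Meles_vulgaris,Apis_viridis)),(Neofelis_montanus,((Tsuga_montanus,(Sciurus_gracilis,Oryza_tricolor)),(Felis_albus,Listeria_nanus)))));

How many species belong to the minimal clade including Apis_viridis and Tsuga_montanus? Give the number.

9

The MRCA of Apis_viridis and Tsuga_montanus is the node subtending ((Turdus_rubra,(Meles_vulgaris,Apis_viridis)),(Neofelis_montanus,((Tsuga_montanus,(Sciurus_gracilis,Oryza_tricolor)),(Felis_albus,Listeria_nanus)))).
That clade contains 9 terminal taxa: Apis_viridis, Felis_albus, Listeria_nanus, Meles_vulgaris, Neofelis_montanus, Oryza_tricolor, Sciurus_gracilis, Tsuga_montanus, Turdus_rubra.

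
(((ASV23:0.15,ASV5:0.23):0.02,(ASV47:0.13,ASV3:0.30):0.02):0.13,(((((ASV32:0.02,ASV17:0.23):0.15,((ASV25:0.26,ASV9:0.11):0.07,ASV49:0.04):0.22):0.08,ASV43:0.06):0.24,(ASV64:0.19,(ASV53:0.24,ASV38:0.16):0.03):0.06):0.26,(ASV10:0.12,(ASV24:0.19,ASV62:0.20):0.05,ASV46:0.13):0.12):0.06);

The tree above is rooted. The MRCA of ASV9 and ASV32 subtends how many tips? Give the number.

5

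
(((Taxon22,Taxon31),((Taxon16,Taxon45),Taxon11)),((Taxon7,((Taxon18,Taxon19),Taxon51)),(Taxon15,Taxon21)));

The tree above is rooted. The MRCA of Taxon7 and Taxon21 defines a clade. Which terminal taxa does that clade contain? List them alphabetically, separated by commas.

Taxon15, Taxon18, Taxon19, Taxon21, Taxon51, Taxon7

Tracing Taxon7: it sits inside (Taxon7,((Taxon18,Taxon19),Taxon51)).
Tracing Taxon21: it sits inside (Taxon15,Taxon21).
The smallest clade enclosing both is ((Taxon7,((Taxon18,Taxon19),Taxon51)),(Taxon15,Taxon21)); the answer is its 6 terminal taxa in alphabetical order.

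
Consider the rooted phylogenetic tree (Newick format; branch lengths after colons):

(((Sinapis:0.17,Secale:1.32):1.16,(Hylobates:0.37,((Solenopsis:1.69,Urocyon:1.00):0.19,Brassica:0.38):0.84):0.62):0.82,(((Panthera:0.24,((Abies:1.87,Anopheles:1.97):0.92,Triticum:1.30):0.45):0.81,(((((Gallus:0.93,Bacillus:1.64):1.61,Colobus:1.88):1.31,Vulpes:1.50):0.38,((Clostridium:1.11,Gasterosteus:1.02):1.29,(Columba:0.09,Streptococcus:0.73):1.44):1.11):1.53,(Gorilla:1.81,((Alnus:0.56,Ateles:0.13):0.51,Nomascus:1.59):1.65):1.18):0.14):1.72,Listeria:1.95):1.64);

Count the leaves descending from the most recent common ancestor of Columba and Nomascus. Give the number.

12

The MRCA of Columba and Nomascus is the node subtending (((((Gallus,Bacillus),Colobus),Vulpes),((Clostridium,Gasterosteus),(Columba,Streptococcus))),(Gorilla,((Alnus,Ateles),Nomascus))).
That clade contains 12 terminal taxa: Alnus, Ateles, Bacillus, Clostridium, Colobus, Columba, Gallus, Gasterosteus, Gorilla, Nomascus, Streptococcus, Vulpes.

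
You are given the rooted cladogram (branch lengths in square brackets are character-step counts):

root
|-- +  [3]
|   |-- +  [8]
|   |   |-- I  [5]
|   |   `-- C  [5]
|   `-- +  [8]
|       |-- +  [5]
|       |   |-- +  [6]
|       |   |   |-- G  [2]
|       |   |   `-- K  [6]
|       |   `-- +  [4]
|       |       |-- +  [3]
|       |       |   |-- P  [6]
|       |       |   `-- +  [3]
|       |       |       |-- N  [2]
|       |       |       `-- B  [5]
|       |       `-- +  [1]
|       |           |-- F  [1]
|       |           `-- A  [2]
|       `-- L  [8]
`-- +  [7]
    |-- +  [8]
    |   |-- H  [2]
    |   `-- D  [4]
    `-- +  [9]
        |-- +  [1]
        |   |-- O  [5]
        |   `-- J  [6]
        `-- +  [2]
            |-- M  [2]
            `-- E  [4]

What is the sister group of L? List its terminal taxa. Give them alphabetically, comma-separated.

A, B, F, G, K, N, P

L attaches to the tree at the node subtending (((G,K),((P,(N,B)),(F,A))),L).
The other lineage descending from that same node — the sister group — is ((G,K),((P,(N,B)),(F,A))); its 7 tips in alphabetical order are the answer.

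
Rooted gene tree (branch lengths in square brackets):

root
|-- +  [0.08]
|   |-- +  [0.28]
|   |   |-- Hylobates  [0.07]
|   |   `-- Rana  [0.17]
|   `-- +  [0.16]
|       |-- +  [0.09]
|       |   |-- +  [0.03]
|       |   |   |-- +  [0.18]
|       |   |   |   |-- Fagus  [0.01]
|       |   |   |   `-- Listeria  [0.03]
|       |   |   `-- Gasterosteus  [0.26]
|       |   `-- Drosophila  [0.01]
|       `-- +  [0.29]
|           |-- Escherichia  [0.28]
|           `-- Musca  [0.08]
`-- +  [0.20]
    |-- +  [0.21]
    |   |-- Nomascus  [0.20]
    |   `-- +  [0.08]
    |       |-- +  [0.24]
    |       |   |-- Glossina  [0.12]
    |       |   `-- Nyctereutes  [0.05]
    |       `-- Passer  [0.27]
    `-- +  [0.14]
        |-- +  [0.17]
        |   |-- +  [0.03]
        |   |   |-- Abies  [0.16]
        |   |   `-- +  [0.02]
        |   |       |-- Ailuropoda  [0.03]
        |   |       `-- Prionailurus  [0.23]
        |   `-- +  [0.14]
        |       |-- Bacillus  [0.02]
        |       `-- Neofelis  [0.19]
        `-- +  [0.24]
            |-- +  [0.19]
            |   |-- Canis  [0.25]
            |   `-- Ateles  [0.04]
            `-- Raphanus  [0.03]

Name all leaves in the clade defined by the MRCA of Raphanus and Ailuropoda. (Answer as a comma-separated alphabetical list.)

Tracing Raphanus: it sits inside ((Canis,Ateles),Raphanus).
Tracing Ailuropoda: it sits inside (Ailuropoda,Prionailurus).
The smallest clade enclosing both is (((Abies,(Ailuropoda,Prionailurus)),(Bacillus,Neofelis)),((Canis,Ateles),Raphanus)); the answer is its 8 terminal taxa in alphabetical order.

Abies, Ailuropoda, Ateles, Bacillus, Canis, Neofelis, Prionailurus, Raphanus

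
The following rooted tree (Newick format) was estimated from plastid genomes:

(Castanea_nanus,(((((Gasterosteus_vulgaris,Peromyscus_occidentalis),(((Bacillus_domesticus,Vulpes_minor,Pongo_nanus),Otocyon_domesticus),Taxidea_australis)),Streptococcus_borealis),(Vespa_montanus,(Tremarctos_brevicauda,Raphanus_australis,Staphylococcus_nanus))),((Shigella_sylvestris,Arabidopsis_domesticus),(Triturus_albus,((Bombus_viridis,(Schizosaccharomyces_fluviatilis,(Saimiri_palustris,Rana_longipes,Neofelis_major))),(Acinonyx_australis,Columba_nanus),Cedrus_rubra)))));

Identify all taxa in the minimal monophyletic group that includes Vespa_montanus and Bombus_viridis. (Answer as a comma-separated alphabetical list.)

Acinonyx_australis, Arabidopsis_domesticus, Bacillus_domesticus, Bombus_viridis, Cedrus_rubra, Columba_nanus, Gasterosteus_vulgaris, Neofelis_major, Otocyon_domesticus, Peromyscus_occidentalis, Pongo_nanus, Rana_longipes, Raphanus_australis, Saimiri_palustris, Schizosaccharomyces_fluviatilis, Shigella_sylvestris, Staphylococcus_nanus, Streptococcus_borealis, Taxidea_australis, Tremarctos_brevicauda, Triturus_albus, Vespa_montanus, Vulpes_minor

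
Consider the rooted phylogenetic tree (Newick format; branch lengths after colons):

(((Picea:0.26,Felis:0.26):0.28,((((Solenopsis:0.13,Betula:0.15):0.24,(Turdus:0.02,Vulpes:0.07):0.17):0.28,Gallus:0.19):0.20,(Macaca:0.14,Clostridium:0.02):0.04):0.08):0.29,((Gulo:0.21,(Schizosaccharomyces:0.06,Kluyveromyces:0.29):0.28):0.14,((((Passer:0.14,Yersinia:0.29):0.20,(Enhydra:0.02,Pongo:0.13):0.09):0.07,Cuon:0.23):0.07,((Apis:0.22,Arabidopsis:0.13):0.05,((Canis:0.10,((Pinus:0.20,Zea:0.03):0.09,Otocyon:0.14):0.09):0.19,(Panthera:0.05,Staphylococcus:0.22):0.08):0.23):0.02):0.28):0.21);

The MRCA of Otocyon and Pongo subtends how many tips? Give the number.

13

The MRCA of Otocyon and Pongo is the node subtending ((((Passer,Yersinia),(Enhydra,Pongo)),Cuon),((Apis,Arabidopsis),((Canis,((Pinus,Zea),Otocyon)),(Panthera,Staphylococcus)))).
That clade contains 13 terminal taxa: Apis, Arabidopsis, Canis, Cuon, Enhydra, Otocyon, Panthera, Passer, Pinus, Pongo, Staphylococcus, Yersinia, Zea.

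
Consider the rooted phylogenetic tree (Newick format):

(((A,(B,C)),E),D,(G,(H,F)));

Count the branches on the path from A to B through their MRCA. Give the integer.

3

The MRCA of A and B is the node subtending (A,(B,C)).
From A up to that node: 1 branch. From B up to the same node: 2 branches. Total: 1 + 2 = 3.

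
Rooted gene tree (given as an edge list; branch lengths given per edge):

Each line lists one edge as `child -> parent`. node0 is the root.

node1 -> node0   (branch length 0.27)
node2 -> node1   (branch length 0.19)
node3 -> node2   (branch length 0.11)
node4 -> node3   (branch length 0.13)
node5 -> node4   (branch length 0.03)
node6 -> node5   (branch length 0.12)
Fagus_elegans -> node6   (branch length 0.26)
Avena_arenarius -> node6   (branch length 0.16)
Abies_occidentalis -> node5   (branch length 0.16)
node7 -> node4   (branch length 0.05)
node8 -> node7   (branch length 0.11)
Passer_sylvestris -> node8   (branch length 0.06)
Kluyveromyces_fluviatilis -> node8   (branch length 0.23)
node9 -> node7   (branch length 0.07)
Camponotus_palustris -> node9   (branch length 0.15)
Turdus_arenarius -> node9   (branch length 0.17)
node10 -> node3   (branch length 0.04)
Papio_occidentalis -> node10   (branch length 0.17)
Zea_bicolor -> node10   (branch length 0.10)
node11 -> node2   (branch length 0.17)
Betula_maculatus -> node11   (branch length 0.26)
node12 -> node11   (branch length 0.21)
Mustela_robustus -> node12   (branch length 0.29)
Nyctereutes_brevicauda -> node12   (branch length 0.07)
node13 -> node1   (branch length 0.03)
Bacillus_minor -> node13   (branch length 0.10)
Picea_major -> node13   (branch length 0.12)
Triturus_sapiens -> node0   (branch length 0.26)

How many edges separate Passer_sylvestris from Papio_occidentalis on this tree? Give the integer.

The MRCA of Passer_sylvestris and Papio_occidentalis is the node subtending ((((Fagus_elegans,Avena_arenarius),Abies_occidentalis),((Passer_sylvestris,Kluyveromyces_fluviatilis),(Camponotus_palustris,Turdus_arenarius))),(Papio_occidentalis,Zea_bicolor)).
From Passer_sylvestris up to that node: 4 branches. From Papio_occidentalis up to the same node: 2 branches. Total: 4 + 2 = 6.

6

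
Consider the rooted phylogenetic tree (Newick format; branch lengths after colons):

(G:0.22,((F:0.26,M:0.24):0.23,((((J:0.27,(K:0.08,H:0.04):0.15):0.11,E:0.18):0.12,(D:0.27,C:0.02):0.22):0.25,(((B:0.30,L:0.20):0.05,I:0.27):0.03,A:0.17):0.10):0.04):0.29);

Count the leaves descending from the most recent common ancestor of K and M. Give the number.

12

The MRCA of K and M is the node subtending ((F,M),((((J,(K,H)),E),(D,C)),(((B,L),I),A))).
That clade contains 12 terminal taxa: A, B, C, D, E, F, H, I, J, K, L, M.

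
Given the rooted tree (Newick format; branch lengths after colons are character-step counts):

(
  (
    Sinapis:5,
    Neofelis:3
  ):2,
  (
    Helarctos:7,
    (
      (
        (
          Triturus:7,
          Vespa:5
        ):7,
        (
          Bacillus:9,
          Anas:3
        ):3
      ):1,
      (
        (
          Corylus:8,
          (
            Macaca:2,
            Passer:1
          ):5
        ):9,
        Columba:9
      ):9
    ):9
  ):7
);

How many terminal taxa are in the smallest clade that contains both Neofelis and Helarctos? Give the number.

11

The MRCA of Neofelis and Helarctos is the root, so the clade is the entire tree.
That clade contains 11 terminal taxa: Anas, Bacillus, Columba, Corylus, Helarctos, Macaca, Neofelis, Passer, Sinapis, Triturus, Vespa.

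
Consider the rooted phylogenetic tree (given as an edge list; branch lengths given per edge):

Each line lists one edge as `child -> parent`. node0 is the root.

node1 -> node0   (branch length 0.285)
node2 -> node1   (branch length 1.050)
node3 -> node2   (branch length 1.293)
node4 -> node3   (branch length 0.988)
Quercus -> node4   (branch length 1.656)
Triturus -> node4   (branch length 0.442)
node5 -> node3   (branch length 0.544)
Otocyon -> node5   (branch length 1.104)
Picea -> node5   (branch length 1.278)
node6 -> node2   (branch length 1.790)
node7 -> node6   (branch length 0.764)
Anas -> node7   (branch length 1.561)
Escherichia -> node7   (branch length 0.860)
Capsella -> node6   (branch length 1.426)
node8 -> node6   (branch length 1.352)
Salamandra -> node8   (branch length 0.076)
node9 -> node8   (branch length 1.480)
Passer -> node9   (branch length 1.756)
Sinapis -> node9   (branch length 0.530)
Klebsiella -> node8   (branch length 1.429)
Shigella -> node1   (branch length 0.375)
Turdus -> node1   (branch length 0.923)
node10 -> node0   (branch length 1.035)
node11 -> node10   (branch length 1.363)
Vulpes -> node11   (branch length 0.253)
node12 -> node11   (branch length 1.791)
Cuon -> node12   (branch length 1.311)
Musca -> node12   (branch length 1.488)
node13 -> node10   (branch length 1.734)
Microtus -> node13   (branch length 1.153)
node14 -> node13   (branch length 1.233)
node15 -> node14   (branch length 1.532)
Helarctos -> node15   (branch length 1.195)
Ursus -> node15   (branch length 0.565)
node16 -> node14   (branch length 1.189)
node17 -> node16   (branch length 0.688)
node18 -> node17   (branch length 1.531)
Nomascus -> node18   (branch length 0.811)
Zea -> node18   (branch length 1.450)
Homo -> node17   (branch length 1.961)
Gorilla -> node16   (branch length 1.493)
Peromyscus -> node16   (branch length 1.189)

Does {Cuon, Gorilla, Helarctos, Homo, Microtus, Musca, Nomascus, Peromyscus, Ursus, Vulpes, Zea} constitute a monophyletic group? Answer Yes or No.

Yes

The most recent common ancestor of these taxa subtends ((Vulpes,(Cuon,Musca)),(Microtus,((Helarctos,Ursus),(((Nomascus,Zea),Homo),Gorilla,Peromyscus)))).
That clade has exactly 11 tips — every listed taxon and nothing else — so the group is monophyletic.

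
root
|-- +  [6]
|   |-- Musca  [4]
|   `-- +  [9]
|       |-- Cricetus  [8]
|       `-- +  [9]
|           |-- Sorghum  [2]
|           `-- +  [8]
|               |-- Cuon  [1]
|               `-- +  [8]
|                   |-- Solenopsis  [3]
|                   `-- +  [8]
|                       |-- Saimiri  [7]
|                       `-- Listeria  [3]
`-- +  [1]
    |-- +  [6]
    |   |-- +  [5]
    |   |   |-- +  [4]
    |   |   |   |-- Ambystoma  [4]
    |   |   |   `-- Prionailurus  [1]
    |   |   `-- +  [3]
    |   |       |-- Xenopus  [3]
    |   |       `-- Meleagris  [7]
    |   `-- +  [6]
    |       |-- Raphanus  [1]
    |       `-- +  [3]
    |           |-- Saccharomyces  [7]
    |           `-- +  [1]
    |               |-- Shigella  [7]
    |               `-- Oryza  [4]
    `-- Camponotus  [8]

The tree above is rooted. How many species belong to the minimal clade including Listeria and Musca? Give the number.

7

The MRCA of Listeria and Musca is the node subtending (Musca,(Cricetus,(Sorghum,(Cuon,(Solenopsis,(Saimiri,Listeria)))))).
That clade contains 7 terminal taxa: Cricetus, Cuon, Listeria, Musca, Saimiri, Solenopsis, Sorghum.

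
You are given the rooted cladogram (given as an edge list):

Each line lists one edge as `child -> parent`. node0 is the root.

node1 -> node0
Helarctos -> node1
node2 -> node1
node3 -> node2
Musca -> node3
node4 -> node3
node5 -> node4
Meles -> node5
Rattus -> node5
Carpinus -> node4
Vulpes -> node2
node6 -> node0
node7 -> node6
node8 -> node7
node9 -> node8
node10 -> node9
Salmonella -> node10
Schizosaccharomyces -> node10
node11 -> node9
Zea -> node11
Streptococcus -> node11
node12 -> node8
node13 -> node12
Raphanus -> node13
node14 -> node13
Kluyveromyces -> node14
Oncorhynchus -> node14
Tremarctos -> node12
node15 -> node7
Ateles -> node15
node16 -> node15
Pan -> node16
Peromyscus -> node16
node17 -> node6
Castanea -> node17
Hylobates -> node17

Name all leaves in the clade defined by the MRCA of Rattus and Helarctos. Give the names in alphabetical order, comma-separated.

Carpinus, Helarctos, Meles, Musca, Rattus, Vulpes

Tracing Rattus: it sits inside (Meles,Rattus).
Tracing Helarctos: it sits inside (Helarctos,((Musca,((Meles,Rattus),Carpinus)),Vulpes)).
The smallest clade enclosing both is (Helarctos,((Musca,((Meles,Rattus),Carpinus)),Vulpes)); the answer is its 6 terminal taxa in alphabetical order.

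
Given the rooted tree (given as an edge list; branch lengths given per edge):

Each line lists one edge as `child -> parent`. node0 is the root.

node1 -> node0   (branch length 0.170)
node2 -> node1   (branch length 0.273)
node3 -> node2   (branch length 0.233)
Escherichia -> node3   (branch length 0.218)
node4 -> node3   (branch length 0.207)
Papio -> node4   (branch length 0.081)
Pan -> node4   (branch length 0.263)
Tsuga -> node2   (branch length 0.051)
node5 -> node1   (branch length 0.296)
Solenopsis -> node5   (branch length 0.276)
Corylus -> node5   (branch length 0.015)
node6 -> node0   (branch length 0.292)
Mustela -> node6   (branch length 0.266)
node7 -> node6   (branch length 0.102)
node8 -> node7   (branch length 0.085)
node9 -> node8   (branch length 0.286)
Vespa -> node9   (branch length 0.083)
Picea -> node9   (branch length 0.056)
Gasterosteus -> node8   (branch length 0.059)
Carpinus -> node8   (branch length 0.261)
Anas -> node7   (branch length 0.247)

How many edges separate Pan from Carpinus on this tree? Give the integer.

The MRCA of Pan and Carpinus is the root of the tree.
From Pan up to that node: 5 branches. From Carpinus up to the same node: 4 branches. Total: 5 + 4 = 9.

9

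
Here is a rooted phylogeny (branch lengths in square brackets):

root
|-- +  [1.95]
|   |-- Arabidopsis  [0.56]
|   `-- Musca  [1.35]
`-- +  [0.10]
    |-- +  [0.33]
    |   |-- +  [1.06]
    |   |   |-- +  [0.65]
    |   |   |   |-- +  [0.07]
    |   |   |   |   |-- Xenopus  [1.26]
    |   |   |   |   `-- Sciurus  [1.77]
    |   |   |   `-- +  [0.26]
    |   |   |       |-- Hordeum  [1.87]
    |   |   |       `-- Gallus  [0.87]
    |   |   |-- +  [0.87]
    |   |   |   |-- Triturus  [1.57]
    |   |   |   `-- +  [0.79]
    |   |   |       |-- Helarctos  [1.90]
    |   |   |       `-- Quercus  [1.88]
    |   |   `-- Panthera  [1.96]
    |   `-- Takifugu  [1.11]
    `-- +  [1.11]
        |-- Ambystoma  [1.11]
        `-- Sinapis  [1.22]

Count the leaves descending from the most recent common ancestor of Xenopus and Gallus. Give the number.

4

The MRCA of Xenopus and Gallus is the node subtending ((Xenopus,Sciurus),(Hordeum,Gallus)).
That clade contains 4 terminal taxa: Gallus, Hordeum, Sciurus, Xenopus.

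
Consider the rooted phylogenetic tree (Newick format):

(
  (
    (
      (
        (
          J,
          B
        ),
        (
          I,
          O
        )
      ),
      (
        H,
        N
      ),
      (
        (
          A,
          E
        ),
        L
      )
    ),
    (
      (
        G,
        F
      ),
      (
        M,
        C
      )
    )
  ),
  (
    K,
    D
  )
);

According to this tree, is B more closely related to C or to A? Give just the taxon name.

A

The MRCA of B and A subtends (((J,B),(I,O)),(H,N),((A,E),L)) (9 taxa).
The MRCA of B and C subtends ((((J,B),(I,O)),(H,N),((A,E),L)),((G,F),(M,C))) (13 taxa).
The first is nested inside the second, so B shares a more recent common ancestor with A.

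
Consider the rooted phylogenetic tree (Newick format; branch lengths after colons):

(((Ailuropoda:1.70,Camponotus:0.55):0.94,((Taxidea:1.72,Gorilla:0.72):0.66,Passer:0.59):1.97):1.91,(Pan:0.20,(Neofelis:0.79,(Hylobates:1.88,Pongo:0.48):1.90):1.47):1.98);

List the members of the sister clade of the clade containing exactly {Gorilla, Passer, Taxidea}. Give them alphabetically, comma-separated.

Ailuropoda, Camponotus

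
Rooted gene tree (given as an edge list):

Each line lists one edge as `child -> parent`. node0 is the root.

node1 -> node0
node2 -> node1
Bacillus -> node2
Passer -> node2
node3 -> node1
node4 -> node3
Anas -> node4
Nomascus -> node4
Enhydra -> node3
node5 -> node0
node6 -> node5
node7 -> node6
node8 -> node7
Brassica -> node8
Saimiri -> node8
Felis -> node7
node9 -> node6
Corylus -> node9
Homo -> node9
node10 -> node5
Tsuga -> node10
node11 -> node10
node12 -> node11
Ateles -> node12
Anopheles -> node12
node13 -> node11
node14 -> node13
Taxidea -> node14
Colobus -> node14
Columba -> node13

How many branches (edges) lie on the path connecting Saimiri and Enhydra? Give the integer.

8

The MRCA of Saimiri and Enhydra is the root of the tree.
From Saimiri up to that node: 5 branches. From Enhydra up to the same node: 3 branches. Total: 5 + 3 = 8.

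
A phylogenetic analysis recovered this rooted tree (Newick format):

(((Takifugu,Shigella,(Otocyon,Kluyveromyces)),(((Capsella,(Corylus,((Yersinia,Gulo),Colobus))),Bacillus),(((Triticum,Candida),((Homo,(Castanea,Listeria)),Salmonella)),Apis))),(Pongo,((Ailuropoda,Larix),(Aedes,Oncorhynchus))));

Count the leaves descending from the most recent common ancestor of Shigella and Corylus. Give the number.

The MRCA of Shigella and Corylus is the node subtending ((Takifugu,Shigella,(Otocyon,Kluyveromyces)),(((Capsella,(Corylus,((Yersinia,Gulo),Colobus))),Bacillus),(((Triticum,Candida),((Homo,(Castanea,Listeria)),Salmonella)),Apis))).
That clade contains 17 terminal taxa: Apis, Bacillus, Candida, Capsella, Castanea, Colobus, Corylus, Gulo, Homo, Kluyveromyces, Listeria, Otocyon, Salmonella, Shigella, Takifugu, Triticum, Yersinia.

17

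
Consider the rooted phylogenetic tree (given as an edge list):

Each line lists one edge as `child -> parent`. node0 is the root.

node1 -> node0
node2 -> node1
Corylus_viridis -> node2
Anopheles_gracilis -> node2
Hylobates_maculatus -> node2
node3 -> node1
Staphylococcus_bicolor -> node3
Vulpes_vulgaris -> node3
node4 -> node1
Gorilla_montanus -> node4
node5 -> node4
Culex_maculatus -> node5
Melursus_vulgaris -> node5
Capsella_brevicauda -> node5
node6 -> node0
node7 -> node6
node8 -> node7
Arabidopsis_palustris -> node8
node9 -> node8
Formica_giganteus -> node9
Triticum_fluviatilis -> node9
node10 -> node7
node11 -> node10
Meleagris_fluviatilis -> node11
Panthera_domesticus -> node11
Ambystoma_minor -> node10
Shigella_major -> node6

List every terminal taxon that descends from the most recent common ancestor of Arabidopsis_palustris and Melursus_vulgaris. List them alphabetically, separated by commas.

Tracing Arabidopsis_palustris: it sits inside (Arabidopsis_palustris,(Formica_giganteus,Triticum_fluviatilis)).
Tracing Melursus_vulgaris: it sits inside (Culex_maculatus,Melursus_vulgaris,Capsella_brevicauda).
The smallest clade enclosing both is the whole tree (their MRCA is the root), so the answer is all 16 tips in alphabetical order.

Ambystoma_minor, Anopheles_gracilis, Arabidopsis_palustris, Capsella_brevicauda, Corylus_viridis, Culex_maculatus, Formica_giganteus, Gorilla_montanus, Hylobates_maculatus, Meleagris_fluviatilis, Melursus_vulgaris, Panthera_domesticus, Shigella_major, Staphylococcus_bicolor, Triticum_fluviatilis, Vulpes_vulgaris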